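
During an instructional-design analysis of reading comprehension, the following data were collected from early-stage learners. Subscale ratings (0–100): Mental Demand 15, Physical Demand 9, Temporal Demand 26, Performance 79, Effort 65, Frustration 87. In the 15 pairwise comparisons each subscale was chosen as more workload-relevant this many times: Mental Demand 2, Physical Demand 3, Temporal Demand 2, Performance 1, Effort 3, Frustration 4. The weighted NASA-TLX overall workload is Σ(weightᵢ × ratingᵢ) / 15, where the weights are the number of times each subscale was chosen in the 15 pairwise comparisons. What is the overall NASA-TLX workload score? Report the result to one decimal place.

The tallies are the weights (they sum to 15).
Weighted sum = 2·15 + 3·9 + 2·26 + 1·79 + 3·65 + 4·87
            = 30 + 27 + 52 + 79 + 195 + 348 = 731.
Overall workload = 731 / 15 = 48.7333 ≈ 48.7.

48.7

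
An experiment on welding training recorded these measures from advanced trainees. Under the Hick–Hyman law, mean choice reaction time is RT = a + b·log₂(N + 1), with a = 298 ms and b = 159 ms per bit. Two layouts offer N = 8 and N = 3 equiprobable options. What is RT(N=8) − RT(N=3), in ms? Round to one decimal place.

RT(8) = 298 + 159·log₂(9) = 298 + 159·3.1699 = 802.0141 ms.
RT(3) = 298 + 159·log₂(4) = 298 + 159·2.0000 = 616.0000 ms.
Difference = 802.0141 − 616.0000 = 186.0141 ≈ 186.0 ms.

186.0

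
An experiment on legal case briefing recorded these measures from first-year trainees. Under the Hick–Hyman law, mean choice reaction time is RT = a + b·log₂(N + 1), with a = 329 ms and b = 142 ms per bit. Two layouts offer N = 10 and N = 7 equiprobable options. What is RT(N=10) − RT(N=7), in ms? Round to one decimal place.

RT(10) = 329 + 142·log₂(11) = 329 + 142·3.4594 = 820.2348 ms.
RT(7) = 329 + 142·log₂(8) = 329 + 142·3.0000 = 755.0000 ms.
Difference = 820.2348 − 755.0000 = 65.2348 ≈ 65.2 ms.

65.2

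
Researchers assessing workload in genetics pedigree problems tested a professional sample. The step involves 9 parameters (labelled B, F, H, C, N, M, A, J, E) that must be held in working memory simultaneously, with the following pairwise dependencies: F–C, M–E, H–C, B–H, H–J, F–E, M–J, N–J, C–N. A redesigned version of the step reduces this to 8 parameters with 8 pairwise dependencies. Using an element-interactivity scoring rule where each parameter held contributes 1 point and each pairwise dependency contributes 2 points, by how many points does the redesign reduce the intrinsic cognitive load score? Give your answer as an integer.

Original: 9 × 1 + 9 × 2 = 9 + 18 = 27.
Redesigned: 8 × 1 + 8 × 2 = 8 + 16 = 24.
Reduction = 27 − 24 = 3.

3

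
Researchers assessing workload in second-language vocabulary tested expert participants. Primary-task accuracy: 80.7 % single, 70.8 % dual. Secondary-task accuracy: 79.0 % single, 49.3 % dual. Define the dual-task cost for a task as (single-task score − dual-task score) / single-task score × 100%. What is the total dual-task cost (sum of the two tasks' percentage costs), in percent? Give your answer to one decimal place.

Primary cost = (80.7 − 70.8) / 80.7 × 100% = 12.2677%.
Secondary cost = (79.0 − 49.3) / 79.0 × 100% = 37.5949%.
Total = 12.2677% + 37.5949% = 49.8626% ≈ 49.9%.

49.9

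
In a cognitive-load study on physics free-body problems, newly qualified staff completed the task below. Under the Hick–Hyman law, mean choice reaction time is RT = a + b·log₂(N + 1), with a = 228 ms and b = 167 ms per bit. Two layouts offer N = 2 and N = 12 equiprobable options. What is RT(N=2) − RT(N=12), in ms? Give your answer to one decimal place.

RT(2) = 228 + 167·log₂(3) = 228 + 167·1.5850 = 492.6950 ms.
RT(12) = 228 + 167·log₂(13) = 228 + 167·3.7004 = 845.9668 ms.
Difference = 492.6950 − 845.9668 = -353.2718 ≈ -353.3 ms.

-353.3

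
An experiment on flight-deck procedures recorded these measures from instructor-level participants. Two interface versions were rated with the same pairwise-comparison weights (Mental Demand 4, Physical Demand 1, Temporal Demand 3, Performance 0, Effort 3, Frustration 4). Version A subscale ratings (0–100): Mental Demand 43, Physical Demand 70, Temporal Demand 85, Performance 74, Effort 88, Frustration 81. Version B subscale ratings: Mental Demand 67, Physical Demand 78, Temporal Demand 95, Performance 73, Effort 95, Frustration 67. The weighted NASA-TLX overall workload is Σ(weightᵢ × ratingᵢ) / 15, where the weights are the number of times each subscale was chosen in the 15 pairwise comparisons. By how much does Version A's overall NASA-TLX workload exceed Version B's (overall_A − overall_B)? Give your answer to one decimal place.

-6.6

Version A weighted sum = 4·43 + 1·70 + 3·85 + 0·74 + 3·88 + 4·81 = 172 + 70 + 255 + 0 + 264 + 324 = 1085; overall_A = 1085/15 = 72.3333.
Version B weighted sum = 4·67 + 1·78 + 3·95 + 0·73 + 3·95 + 4·67 = 268 + 78 + 285 + 0 + 285 + 268 = 1184; overall_B = 1184/15 = 78.9333.
Difference = 72.3333 − 78.9333 = -6.6000 ≈ -6.6.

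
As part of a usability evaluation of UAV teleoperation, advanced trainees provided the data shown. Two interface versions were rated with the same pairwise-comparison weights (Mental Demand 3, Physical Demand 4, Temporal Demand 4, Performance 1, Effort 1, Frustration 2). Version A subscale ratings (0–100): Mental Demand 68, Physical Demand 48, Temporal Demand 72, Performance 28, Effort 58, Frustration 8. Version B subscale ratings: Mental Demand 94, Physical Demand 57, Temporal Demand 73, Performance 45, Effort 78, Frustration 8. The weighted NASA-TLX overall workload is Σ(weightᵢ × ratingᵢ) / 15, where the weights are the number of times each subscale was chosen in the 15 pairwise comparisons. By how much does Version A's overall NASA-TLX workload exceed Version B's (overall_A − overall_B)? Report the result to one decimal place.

-10.3

Version A weighted sum = 3·68 + 4·48 + 4·72 + 1·28 + 1·58 + 2·8 = 204 + 192 + 288 + 28 + 58 + 16 = 786; overall_A = 786/15 = 52.4000.
Version B weighted sum = 3·94 + 4·57 + 4·73 + 1·45 + 1·78 + 2·8 = 282 + 228 + 292 + 45 + 78 + 16 = 941; overall_B = 941/15 = 62.7333.
Difference = 52.4000 − 62.7333 = -10.3333 ≈ -10.3.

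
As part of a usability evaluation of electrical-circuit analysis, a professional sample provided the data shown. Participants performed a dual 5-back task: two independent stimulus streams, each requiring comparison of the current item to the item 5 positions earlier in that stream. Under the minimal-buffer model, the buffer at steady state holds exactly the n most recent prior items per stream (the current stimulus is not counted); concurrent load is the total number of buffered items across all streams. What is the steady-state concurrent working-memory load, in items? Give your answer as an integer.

Each stream's buffer holds its 5 most recent prior items.
Two independent streams: 2 × 5 = 10 buffered items at steady state.

10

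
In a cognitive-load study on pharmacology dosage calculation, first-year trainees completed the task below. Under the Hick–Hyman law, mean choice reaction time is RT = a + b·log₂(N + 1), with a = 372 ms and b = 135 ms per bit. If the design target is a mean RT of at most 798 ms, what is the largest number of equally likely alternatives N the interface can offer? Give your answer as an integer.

7

Set 372 + 135·log₂(N + 1) ≤ 798.
log₂(N + 1) ≤ (798 − 372) / 135 = 3.1556.
N + 1 ≤ 2^3.1556 = 8.9111.
N ≤ 7.9111, so the largest integer N is 7.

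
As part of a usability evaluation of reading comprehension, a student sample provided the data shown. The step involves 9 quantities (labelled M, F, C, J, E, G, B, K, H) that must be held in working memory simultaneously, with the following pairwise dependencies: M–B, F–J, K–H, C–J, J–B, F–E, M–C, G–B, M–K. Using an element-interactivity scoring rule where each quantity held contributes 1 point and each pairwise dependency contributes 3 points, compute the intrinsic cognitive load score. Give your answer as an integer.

36

Count of quantities held simultaneously: 9.
Count of pairwise dependencies listed: 9.
Element contribution: 9 × 1 = 9.
Interaction contribution: 9 × 3 = 27.
Intrinsic load = 9 + 27 = 36.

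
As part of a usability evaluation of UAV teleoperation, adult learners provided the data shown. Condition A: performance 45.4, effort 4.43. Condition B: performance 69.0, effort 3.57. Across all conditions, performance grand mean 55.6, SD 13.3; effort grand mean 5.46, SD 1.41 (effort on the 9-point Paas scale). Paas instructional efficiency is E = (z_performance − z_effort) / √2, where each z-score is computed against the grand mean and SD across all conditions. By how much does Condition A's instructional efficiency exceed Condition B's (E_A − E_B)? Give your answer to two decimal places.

Condition A: z_P = (45.4 − 55.6)/13.3 = -0.7669; z_E = (4.43 − 5.46)/1.41 = -0.7305; E_A = (-0.7669 − (-0.7305))/√2 = -0.0257.
Condition B: z_P = (69.0 − 55.6)/13.3 = 1.0075; z_E = (3.57 − 5.46)/1.41 = -1.3404; E_B = (1.0075 − (-1.3404))/√2 = 1.6602.
E_A − E_B = -0.0257 − 1.6602 = -1.6859 ≈ -1.69.

-1.69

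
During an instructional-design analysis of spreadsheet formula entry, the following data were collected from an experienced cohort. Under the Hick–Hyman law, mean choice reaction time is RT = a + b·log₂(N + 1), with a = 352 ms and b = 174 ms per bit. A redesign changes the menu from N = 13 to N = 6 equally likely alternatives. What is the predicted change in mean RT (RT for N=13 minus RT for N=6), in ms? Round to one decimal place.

RT(13) = 352 + 174·log₂(14) = 352 + 174·3.8074 = 1014.4876 ms.
RT(6) = 352 + 174·log₂(7) = 352 + 174·2.8074 = 840.4876 ms.
Difference = 1014.4876 − 840.4876 = 174.0000 ≈ 174.0 ms.

174.0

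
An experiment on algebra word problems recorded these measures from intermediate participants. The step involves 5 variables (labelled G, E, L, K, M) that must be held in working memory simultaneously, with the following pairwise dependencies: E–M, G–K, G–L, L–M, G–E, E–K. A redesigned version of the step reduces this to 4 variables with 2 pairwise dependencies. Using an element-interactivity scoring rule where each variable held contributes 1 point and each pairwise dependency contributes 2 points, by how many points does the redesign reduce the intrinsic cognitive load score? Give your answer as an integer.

9

Original: 5 × 1 + 6 × 2 = 5 + 12 = 17.
Redesigned: 4 × 1 + 2 × 2 = 4 + 4 = 8.
Reduction = 17 − 8 = 9.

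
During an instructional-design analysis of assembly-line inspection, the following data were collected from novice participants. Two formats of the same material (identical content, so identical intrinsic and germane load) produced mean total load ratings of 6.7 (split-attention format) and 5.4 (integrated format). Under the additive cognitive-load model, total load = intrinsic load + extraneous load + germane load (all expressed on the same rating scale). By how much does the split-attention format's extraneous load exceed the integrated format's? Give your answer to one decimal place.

Intrinsic and germane load are equal across formats, so the difference in total load equals the difference in extraneous load.
Extraneous-load difference = 6.7 − 5.4 = 1.3.

1.3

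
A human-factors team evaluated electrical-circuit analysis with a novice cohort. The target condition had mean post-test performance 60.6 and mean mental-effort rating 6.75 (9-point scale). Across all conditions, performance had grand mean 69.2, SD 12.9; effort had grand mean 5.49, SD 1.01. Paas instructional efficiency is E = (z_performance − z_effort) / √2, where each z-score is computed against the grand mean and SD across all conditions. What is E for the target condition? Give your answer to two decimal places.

-1.35

z_performance = (60.6 − 69.2) / 12.9 = -8.6000 / 12.9 = -0.6667.
z_effort = (6.75 − 5.49) / 1.01 = 1.2600 / 1.01 = 1.2475.
z_P − z_E = -0.6667 − 1.2475 = -1.9142.
E = -1.9142 / √2 = -1.9142 / 1.41421 = -1.3535 ≈ -1.35.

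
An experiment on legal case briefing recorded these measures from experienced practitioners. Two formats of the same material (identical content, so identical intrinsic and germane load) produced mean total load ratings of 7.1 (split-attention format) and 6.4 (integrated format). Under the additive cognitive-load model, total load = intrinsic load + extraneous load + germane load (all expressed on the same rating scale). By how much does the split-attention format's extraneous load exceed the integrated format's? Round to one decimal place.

0.7

Intrinsic and germane load are equal across formats, so the difference in total load equals the difference in extraneous load.
Extraneous-load difference = 7.1 − 6.4 = 0.7.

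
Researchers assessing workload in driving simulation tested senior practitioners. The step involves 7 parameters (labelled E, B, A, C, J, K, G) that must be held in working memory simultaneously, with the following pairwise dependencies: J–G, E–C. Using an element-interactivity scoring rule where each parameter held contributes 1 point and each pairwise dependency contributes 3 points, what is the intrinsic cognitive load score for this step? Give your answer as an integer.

13

Count of parameters held simultaneously: 7.
Count of pairwise dependencies listed: 2.
Element contribution: 7 × 1 = 7.
Interaction contribution: 2 × 3 = 6.
Intrinsic load = 7 + 6 = 13.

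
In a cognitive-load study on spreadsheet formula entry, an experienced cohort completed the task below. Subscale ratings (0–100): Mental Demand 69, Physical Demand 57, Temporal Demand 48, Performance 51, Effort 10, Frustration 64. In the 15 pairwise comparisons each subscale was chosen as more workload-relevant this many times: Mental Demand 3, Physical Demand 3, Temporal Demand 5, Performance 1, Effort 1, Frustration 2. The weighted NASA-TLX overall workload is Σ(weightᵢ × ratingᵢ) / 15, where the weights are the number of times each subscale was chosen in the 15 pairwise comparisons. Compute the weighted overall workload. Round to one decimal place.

53.8

The tallies are the weights (they sum to 15).
Weighted sum = 3·69 + 3·57 + 5·48 + 1·51 + 1·10 + 2·64
            = 207 + 171 + 240 + 51 + 10 + 128 = 807.
Overall workload = 807 / 15 = 53.8000 ≈ 53.8.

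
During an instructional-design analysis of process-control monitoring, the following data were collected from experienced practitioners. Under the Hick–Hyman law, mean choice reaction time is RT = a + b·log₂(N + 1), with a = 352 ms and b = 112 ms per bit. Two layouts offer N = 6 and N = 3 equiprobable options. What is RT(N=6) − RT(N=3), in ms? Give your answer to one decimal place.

90.4

RT(6) = 352 + 112·log₂(7) = 352 + 112·2.8074 = 666.4288 ms.
RT(3) = 352 + 112·log₂(4) = 352 + 112·2.0000 = 576.0000 ms.
Difference = 666.4288 − 576.0000 = 90.4288 ≈ 90.4 ms.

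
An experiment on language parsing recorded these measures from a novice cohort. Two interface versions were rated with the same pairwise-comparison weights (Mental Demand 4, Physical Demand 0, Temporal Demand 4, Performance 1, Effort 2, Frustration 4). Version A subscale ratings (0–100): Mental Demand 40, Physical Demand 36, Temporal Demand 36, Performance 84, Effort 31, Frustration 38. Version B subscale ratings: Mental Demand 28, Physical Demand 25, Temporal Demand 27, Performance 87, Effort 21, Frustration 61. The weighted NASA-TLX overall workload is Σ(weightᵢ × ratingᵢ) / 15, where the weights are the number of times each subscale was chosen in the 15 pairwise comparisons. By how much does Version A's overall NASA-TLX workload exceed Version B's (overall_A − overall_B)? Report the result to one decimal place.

0.6

Version A weighted sum = 4·40 + 0·36 + 4·36 + 1·84 + 2·31 + 4·38 = 160 + 0 + 144 + 84 + 62 + 152 = 602; overall_A = 602/15 = 40.1333.
Version B weighted sum = 4·28 + 0·25 + 4·27 + 1·87 + 2·21 + 4·61 = 112 + 0 + 108 + 87 + 42 + 244 = 593; overall_B = 593/15 = 39.5333.
Difference = 40.1333 − 39.5333 = 0.6000 ≈ 0.6.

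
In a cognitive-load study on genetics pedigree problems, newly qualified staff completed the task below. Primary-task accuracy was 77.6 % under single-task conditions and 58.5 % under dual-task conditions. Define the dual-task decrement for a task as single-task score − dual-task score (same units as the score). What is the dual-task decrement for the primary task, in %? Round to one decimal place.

19.1

Decrement = 77.6 − 58.5 = 19.1000 % ≈ 19.1 %.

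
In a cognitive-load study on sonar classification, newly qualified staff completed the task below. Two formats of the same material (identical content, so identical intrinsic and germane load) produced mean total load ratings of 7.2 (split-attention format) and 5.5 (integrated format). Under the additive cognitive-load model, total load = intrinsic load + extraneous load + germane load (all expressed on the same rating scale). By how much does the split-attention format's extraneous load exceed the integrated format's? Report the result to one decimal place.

1.7

Intrinsic and germane load are equal across formats, so the difference in total load equals the difference in extraneous load.
Extraneous-load difference = 7.2 − 5.5 = 1.7.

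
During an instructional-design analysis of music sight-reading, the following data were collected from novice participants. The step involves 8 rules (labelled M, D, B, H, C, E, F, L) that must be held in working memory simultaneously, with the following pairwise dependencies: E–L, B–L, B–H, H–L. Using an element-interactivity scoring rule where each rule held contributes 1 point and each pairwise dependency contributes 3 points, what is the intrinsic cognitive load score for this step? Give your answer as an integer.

20

Count of rules held simultaneously: 8.
Count of pairwise dependencies listed: 4.
Element contribution: 8 × 1 = 8.
Interaction contribution: 4 × 3 = 12.
Intrinsic load = 8 + 12 = 20.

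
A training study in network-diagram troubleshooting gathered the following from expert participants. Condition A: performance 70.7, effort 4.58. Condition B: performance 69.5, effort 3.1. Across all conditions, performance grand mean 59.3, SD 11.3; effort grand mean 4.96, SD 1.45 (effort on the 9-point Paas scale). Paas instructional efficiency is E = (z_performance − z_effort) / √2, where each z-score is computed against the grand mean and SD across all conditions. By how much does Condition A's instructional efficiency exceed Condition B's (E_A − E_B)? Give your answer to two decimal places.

-0.65

Condition A: z_P = (70.7 − 59.3)/11.3 = 1.0088; z_E = (4.58 − 4.96)/1.45 = -0.2621; E_A = (1.0088 − (-0.2621))/√2 = 0.8987.
Condition B: z_P = (69.5 − 59.3)/11.3 = 0.9027; z_E = (3.1 − 4.96)/1.45 = -1.2828; E_B = (0.9027 − (-1.2828))/√2 = 1.5454.
E_A − E_B = 0.8987 − 1.5454 = -0.6467 ≈ -0.65.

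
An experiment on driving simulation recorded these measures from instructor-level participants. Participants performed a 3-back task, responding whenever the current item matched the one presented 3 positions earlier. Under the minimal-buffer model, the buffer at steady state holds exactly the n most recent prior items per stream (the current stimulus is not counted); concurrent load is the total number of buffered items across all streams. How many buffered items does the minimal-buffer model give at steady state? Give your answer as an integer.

The buffer holds the 3 most recent prior items.
Steady-state concurrent load = 3 items.

3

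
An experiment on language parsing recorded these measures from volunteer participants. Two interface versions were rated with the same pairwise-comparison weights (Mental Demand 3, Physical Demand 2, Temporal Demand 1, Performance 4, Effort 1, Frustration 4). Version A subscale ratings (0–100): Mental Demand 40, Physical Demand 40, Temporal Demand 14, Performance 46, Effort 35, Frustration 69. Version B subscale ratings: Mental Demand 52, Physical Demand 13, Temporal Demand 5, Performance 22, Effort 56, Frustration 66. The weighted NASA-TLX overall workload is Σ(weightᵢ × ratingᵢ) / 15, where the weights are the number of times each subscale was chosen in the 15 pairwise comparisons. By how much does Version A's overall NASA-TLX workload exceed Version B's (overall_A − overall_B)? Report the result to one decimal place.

Version A weighted sum = 3·40 + 2·40 + 1·14 + 4·46 + 1·35 + 4·69 = 120 + 80 + 14 + 184 + 35 + 276 = 709; overall_A = 709/15 = 47.2667.
Version B weighted sum = 3·52 + 2·13 + 1·5 + 4·22 + 1·56 + 4·66 = 156 + 26 + 5 + 88 + 56 + 264 = 595; overall_B = 595/15 = 39.6667.
Difference = 47.2667 − 39.6667 = 7.6000 ≈ 7.6.

7.6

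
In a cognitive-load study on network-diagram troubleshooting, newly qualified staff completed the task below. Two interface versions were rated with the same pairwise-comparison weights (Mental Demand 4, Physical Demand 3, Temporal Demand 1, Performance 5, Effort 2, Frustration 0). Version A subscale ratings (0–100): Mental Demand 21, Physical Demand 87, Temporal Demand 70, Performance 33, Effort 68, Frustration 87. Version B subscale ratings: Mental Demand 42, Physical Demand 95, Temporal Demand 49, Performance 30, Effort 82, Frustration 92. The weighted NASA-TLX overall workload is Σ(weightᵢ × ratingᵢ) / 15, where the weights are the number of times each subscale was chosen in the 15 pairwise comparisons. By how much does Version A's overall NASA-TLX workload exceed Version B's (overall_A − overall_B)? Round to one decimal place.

-6.7

Version A weighted sum = 4·21 + 3·87 + 1·70 + 5·33 + 2·68 + 0·87 = 84 + 261 + 70 + 165 + 136 + 0 = 716; overall_A = 716/15 = 47.7333.
Version B weighted sum = 4·42 + 3·95 + 1·49 + 5·30 + 2·82 + 0·92 = 168 + 285 + 49 + 150 + 164 + 0 = 816; overall_B = 816/15 = 54.4000.
Difference = 47.7333 − 54.4000 = -6.6667 ≈ -6.7.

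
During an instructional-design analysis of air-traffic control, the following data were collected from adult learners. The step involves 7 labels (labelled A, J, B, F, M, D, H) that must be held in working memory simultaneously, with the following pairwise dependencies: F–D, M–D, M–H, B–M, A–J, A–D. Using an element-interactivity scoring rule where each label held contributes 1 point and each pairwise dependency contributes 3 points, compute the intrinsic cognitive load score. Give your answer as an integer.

25

Count of labels held simultaneously: 7.
Count of pairwise dependencies listed: 6.
Element contribution: 7 × 1 = 7.
Interaction contribution: 6 × 3 = 18.
Intrinsic load = 7 + 18 = 25.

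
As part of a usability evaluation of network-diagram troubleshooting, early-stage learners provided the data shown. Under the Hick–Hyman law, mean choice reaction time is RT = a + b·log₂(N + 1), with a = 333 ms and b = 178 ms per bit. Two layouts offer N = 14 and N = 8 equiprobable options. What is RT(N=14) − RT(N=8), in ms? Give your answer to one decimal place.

131.2

RT(14) = 333 + 178·log₂(15) = 333 + 178·3.9069 = 1028.4282 ms.
RT(8) = 333 + 178·log₂(9) = 333 + 178·3.1699 = 897.2422 ms.
Difference = 1028.4282 − 897.2422 = 131.1860 ≈ 131.2 ms.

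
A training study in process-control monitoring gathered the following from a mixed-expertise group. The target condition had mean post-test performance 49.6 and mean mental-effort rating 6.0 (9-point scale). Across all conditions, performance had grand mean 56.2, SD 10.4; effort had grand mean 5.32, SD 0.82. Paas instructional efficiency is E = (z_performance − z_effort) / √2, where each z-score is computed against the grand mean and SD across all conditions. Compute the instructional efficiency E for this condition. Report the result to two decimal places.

z_performance = (49.6 − 56.2) / 10.4 = -6.6000 / 10.4 = -0.6346.
z_effort = (6.0 − 5.32) / 0.82 = 0.6800 / 0.82 = 0.8293.
z_P − z_E = -0.6346 − 0.8293 = -1.4639.
E = -1.4639 / √2 = -1.4639 / 1.41421 = -1.0351 ≈ -1.04.

-1.04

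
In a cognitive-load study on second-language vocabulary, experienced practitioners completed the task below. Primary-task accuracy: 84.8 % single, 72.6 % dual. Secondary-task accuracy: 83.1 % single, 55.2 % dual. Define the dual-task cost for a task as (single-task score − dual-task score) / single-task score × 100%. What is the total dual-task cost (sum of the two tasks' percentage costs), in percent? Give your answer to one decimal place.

48.0

Primary cost = (84.8 − 72.6) / 84.8 × 100% = 14.3868%.
Secondary cost = (83.1 − 55.2) / 83.1 × 100% = 33.5740%.
Total = 14.3868% + 33.5740% = 47.9608% ≈ 48.0%.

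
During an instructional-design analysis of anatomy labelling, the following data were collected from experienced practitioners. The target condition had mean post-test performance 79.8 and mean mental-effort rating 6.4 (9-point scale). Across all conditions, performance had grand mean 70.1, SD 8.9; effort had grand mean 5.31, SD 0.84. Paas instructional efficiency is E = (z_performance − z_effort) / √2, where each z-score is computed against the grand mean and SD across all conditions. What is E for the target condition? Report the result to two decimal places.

z_performance = (79.8 − 70.1) / 8.9 = 9.7000 / 8.9 = 1.0899.
z_effort = (6.4 − 5.31) / 0.84 = 1.0900 / 0.84 = 1.2976.
z_P − z_E = 1.0899 − 1.2976 = -0.2077.
E = -0.2077 / √2 = -0.2077 / 1.41421 = -0.1469 ≈ -0.15.

-0.15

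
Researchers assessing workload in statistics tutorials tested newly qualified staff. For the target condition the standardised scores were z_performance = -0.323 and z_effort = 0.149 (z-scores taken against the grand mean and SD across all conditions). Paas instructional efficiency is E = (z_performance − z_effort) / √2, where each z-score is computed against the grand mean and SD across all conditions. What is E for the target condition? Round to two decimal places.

z_P − z_E = -0.323 − 0.149 = -0.4720.
E = -0.4720 / √2 = -0.4720 / 1.41421 = -0.3338 ≈ -0.33.

-0.33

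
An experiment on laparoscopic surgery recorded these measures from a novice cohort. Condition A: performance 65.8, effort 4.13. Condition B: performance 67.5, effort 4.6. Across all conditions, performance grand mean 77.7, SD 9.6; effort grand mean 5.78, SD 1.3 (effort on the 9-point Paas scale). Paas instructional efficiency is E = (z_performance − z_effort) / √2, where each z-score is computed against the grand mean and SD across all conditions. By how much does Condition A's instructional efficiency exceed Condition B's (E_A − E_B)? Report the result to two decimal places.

Condition A: z_P = (65.8 − 77.7)/9.6 = -1.2396; z_E = (4.13 − 5.78)/1.3 = -1.2692; E_A = (-1.2396 − (-1.2692))/√2 = 0.0209.
Condition B: z_P = (67.5 − 77.7)/9.6 = -1.0625; z_E = (4.6 − 5.78)/1.3 = -0.9077; E_B = (-1.0625 − (-0.9077))/√2 = -0.1095.
E_A − E_B = 0.0209 − (-0.1095) = 0.1304 ≈ 0.13.

0.13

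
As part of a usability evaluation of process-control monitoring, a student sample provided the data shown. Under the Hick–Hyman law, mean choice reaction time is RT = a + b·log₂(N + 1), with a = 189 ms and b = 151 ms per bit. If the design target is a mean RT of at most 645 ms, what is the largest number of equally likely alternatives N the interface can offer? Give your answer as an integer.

Set 189 + 151·log₂(N + 1) ≤ 645.
log₂(N + 1) ≤ (645 − 189) / 151 = 3.0199.
N + 1 ≤ 2^3.0199 = 8.1111.
N ≤ 7.1111, so the largest integer N is 7.

7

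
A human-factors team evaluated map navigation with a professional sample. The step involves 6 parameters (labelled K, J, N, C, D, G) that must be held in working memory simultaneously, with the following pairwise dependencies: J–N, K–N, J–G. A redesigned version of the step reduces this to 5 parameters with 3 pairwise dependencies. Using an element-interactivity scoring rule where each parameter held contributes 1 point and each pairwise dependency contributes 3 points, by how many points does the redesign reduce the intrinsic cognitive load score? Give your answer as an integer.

1

Original: 6 × 1 + 3 × 3 = 6 + 9 = 15.
Redesigned: 5 × 1 + 3 × 3 = 5 + 9 = 14.
Reduction = 15 − 14 = 1.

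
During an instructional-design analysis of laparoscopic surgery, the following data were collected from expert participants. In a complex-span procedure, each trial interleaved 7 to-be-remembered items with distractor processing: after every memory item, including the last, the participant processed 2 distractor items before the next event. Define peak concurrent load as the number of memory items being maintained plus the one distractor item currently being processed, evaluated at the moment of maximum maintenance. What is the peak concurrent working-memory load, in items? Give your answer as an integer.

Maintenance is greatest during the distractor(s) after memory item 7: all 7 memory items are being held.
One distractor item is concurrently being processed.
Peak concurrent load = 7 + 1 = 8 items.

8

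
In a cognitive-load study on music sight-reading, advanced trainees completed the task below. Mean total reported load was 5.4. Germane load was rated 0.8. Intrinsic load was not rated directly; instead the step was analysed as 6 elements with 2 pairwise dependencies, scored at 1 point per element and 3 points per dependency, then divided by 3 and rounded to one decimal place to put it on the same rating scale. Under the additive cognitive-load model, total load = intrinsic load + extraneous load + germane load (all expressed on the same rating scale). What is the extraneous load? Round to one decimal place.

0.6

Intrinsic (element-interactivity): (6 × 1 + 2 × 3) / 3 = 12 / 3 = 4.0000 → 4.0.
extraneous load = total − intrinsic − germane
             = 5.4 − 4.0 − 0.8 = 0.6.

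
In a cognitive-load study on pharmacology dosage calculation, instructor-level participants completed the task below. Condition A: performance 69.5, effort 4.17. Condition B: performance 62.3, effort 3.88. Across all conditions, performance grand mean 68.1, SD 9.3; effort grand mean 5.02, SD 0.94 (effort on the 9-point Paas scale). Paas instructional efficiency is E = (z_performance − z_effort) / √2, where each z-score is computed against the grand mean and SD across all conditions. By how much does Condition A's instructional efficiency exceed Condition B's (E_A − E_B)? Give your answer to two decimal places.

0.33

Condition A: z_P = (69.5 − 68.1)/9.3 = 0.1505; z_E = (4.17 − 5.02)/0.94 = -0.9043; E_A = (0.1505 − (-0.9043))/√2 = 0.7459.
Condition B: z_P = (62.3 − 68.1)/9.3 = -0.6237; z_E = (3.88 − 5.02)/0.94 = -1.2128; E_B = (-0.6237 − (-1.2128))/√2 = 0.4166.
E_A − E_B = 0.7459 − 0.4166 = 0.3293 ≈ 0.33.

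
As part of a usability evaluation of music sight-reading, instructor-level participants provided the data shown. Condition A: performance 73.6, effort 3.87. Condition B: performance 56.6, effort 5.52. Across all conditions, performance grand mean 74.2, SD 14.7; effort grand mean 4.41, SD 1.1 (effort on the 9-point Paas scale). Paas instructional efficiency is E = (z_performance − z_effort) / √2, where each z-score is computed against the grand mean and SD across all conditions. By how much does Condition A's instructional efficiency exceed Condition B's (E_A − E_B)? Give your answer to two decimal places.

Condition A: z_P = (73.6 − 74.2)/14.7 = -0.0408; z_E = (3.87 − 4.41)/1.1 = -0.4909; E_A = (-0.0408 − (-0.4909))/√2 = 0.3183.
Condition B: z_P = (56.6 − 74.2)/14.7 = -1.1973; z_E = (5.52 − 4.41)/1.1 = 1.0091; E_B = (-1.1973 − 1.0091)/√2 = -1.5602.
E_A − E_B = 0.3183 − (-1.5602) = 1.8785 ≈ 1.88.

1.88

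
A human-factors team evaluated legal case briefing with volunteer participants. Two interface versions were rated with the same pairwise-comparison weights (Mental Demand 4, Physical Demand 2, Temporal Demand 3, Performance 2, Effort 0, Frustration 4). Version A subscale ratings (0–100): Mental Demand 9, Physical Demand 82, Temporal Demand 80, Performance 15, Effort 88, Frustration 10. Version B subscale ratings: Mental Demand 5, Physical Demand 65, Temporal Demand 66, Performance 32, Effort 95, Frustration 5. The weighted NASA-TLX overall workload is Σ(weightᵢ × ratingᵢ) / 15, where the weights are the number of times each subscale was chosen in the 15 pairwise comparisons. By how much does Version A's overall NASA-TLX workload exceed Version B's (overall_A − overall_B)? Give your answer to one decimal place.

Version A weighted sum = 4·9 + 2·82 + 3·80 + 2·15 + 0·88 + 4·10 = 36 + 164 + 240 + 30 + 0 + 40 = 510; overall_A = 510/15 = 34.0000.
Version B weighted sum = 4·5 + 2·65 + 3·66 + 2·32 + 0·95 + 4·5 = 20 + 130 + 198 + 64 + 0 + 20 = 432; overall_B = 432/15 = 28.8000.
Difference = 34.0000 − 28.8000 = 5.2000 ≈ 5.2.

5.2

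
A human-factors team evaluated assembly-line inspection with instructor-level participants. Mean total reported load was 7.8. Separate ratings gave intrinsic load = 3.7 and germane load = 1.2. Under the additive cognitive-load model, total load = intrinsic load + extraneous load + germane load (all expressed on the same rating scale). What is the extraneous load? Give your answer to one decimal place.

extraneous load = total − intrinsic − germane
             = 7.8 − 3.7 − 1.2 = 2.9.

2.9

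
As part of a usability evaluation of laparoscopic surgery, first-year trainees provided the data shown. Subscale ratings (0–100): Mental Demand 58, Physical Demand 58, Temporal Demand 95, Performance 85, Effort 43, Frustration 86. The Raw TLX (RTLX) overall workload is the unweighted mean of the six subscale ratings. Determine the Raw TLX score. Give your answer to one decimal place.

70.8

Sum of ratings = 58 + 58 + 95 + 85 + 43 + 86 = 425.
RTLX = 425 / 6 = 70.8333 ≈ 70.8.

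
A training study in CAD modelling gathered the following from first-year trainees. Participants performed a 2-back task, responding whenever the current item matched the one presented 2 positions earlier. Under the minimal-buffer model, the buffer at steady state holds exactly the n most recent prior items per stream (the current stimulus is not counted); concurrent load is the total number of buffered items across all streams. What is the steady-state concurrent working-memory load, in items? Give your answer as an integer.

The buffer holds the 2 most recent prior items.
Steady-state concurrent load = 2 items.

2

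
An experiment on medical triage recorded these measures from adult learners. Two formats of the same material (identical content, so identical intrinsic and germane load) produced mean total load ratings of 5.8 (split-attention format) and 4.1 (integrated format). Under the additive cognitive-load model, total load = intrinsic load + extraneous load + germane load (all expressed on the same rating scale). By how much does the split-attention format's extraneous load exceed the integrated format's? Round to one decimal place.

1.7

Intrinsic and germane load are equal across formats, so the difference in total load equals the difference in extraneous load.
Extraneous-load difference = 5.8 − 4.1 = 1.7.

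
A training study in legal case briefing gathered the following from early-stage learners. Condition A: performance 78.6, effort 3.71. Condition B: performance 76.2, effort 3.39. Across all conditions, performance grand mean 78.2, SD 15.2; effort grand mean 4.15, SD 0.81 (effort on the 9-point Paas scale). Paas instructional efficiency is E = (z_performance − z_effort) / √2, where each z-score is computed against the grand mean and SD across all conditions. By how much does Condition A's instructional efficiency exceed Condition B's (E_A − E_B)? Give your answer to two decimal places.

-0.17

Condition A: z_P = (78.6 − 78.2)/15.2 = 0.0263; z_E = (3.71 − 4.15)/0.81 = -0.5432; E_A = (0.0263 − (-0.5432))/√2 = 0.4027.
Condition B: z_P = (76.2 − 78.2)/15.2 = -0.1316; z_E = (3.39 − 4.15)/0.81 = -0.9383; E_B = (-0.1316 − (-0.9383))/√2 = 0.5704.
E_A − E_B = 0.4027 − 0.5704 = -0.1677 ≈ -0.17.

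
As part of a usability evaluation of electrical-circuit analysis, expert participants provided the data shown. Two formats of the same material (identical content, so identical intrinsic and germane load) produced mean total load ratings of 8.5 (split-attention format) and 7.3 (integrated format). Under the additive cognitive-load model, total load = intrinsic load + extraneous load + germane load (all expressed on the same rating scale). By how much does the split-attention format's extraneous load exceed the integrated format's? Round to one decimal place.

1.2

Intrinsic and germane load are equal across formats, so the difference in total load equals the difference in extraneous load.
Extraneous-load difference = 8.5 − 7.3 = 1.2.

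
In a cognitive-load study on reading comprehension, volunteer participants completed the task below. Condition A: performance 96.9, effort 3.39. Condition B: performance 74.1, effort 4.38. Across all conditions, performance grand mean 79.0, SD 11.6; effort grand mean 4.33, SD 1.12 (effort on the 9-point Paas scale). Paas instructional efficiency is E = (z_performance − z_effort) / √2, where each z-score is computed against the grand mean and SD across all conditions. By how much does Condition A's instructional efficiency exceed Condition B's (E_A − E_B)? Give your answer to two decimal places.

Condition A: z_P = (96.9 − 79.0)/11.6 = 1.5431; z_E = (3.39 − 4.33)/1.12 = -0.8393; E_A = (1.5431 − (-0.8393))/√2 = 1.6846.
Condition B: z_P = (74.1 − 79.0)/11.6 = -0.4224; z_E = (4.38 − 4.33)/1.12 = 0.0446; E_B = (-0.4224 − 0.0446)/√2 = -0.3302.
E_A − E_B = 1.6846 − (-0.3302) = 2.0148 ≈ 2.01.

2.01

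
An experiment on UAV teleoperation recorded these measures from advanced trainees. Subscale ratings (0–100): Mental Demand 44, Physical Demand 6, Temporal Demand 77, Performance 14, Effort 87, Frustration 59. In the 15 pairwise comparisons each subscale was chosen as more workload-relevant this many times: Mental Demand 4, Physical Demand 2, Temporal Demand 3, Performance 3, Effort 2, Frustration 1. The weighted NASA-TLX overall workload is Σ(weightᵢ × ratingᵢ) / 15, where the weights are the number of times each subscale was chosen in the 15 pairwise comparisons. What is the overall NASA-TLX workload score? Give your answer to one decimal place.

46.3

The tallies are the weights (they sum to 15).
Weighted sum = 4·44 + 2·6 + 3·77 + 3·14 + 2·87 + 1·59
            = 176 + 12 + 231 + 42 + 174 + 59 = 694.
Overall workload = 694 / 15 = 46.2667 ≈ 46.3.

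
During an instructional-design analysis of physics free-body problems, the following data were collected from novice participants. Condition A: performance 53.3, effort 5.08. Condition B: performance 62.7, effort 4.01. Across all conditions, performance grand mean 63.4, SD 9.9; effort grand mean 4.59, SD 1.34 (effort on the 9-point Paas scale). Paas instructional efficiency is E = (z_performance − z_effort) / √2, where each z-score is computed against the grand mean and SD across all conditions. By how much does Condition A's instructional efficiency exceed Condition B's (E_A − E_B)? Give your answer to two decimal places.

Condition A: z_P = (53.3 − 63.4)/9.9 = -1.0202; z_E = (5.08 − 4.59)/1.34 = 0.3657; E_A = (-1.0202 − 0.3657)/√2 = -0.9800.
Condition B: z_P = (62.7 − 63.4)/9.9 = -0.0707; z_E = (4.01 − 4.59)/1.34 = -0.4328; E_B = (-0.0707 − (-0.4328))/√2 = 0.2560.
E_A − E_B = -0.9800 − 0.2560 = -1.2360 ≈ -1.24.

-1.24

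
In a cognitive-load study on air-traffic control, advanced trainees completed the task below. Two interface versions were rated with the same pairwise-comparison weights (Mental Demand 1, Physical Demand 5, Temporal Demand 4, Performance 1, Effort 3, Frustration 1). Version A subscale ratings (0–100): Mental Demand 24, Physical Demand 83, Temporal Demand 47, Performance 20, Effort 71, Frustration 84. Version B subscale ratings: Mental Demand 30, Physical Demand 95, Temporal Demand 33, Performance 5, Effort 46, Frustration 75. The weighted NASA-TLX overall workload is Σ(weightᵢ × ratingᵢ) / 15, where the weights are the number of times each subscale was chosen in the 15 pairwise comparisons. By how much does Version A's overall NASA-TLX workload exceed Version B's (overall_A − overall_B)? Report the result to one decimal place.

Version A weighted sum = 1·24 + 5·83 + 4·47 + 1·20 + 3·71 + 1·84 = 24 + 415 + 188 + 20 + 213 + 84 = 944; overall_A = 944/15 = 62.9333.
Version B weighted sum = 1·30 + 5·95 + 4·33 + 1·5 + 3·46 + 1·75 = 30 + 475 + 132 + 5 + 138 + 75 = 855; overall_B = 855/15 = 57.0000.
Difference = 62.9333 − 57.0000 = 5.9333 ≈ 5.9.

5.9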